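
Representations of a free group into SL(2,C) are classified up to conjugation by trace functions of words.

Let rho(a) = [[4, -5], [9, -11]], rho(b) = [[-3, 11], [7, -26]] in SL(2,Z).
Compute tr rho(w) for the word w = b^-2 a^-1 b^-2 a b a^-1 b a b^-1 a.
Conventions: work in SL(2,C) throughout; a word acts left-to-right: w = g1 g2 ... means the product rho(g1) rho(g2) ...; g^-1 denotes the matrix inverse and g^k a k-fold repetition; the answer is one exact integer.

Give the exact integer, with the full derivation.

-241239666743431

rho(b^-1) = [[-26, -11], [-7, -3]]
... * rho(b^-1) = [[-26, -11], [-7, -3]]  ->  [[753, 319], [203, 86]]
... * rho(a^-1) = [[-11, 5], [-9, 4]]  ->  [[-11154, 5041], [-3007, 1359]]
... * rho(b^-1) = [[-26, -11], [-7, -3]]  ->  [[254717, 107571], [68669, 29000]]
... * rho(b^-1) = [[-26, -11], [-7, -3]]  ->  [[-7375639, -3124600], [-1988394, -842359]]
... * rho(a) = [[4, -5], [9, -11]]  ->  [[-57623956, 71248795], [-15534807, 19207919]]
... * rho(b) = [[-3, 11], [7, -26]]  ->  [[671613433, -2486332186], [181059854, -670288771]]
... * rho(a^-1) = [[-11, 5], [-9, 4]]  ->  [[14989241911, -6587261579], [4040940545, -1775855814]]
... * rho(b) = [[-3, 11], [7, -26]]  ->  [[-91078556786, 336150462075], [-24553812333, 90622597159]]
... * rho(a) = [[4, -5], [9, -11]]  ->  [[2661039931531, -3242262298895], [717388125099, -874079507084]]
... * rho(b^-1) = [[-26, -11], [-7, -3]]  ->  [[-46491202127541, -19544652350156], [-12533534702986, -5269030854837]]
... * rho(a) = [[4, -5], [9, -11]]  ->  [[-361866679661568, 447447186489421], [-97555416505477, 120627012918137]]
tr = -361866679661568 + 120627012918137 = -241239666743431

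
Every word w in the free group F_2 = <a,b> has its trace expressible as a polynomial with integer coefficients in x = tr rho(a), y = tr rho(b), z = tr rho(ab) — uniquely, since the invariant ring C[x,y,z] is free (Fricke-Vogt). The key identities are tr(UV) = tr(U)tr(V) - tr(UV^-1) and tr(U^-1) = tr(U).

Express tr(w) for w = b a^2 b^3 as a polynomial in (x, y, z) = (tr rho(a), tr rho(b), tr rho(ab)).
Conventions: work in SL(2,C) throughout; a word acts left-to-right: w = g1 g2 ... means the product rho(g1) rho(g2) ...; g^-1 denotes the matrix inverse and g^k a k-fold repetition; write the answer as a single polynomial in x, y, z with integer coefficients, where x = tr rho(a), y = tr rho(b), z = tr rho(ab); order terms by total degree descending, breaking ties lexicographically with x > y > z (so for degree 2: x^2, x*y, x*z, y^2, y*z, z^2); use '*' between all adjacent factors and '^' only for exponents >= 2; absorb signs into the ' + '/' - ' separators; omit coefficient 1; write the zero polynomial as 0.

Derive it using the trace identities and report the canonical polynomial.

x*y^3*z - x^2*y^2 - y^4 - 2*x*y*z + x^2 + 4*y^2 - 2

use: trace(b^2 a) = trace(b) trace(a b) - trace(a) = y*z - x
apply: trace(b^2) = trace(b) trace(b) - trace(1) = y^2 - 2
use: trace(a^2 b^2) = trace(a) trace(b^2 a) - trace(b^2) = x*y*z - x^2 - y^2 + 2
use: trace(a^2 b) = trace(a) trace(b a) - trace(b) = x*z - y
trace(b^2 a^2 b) = trace(b) trace(a^2 b^2) - trace(a^2 b) = x*y^2*z - x^2*y - y^3 - x*z + 3*y
use: trace(b a^2 b^3) = trace(b) trace(b^2 a^2 b) - trace(b^2 a^2) = x*y^3*z - x^2*y^2 - y^4 - 2*x*y*z + x^2 + 4*y^2 - 2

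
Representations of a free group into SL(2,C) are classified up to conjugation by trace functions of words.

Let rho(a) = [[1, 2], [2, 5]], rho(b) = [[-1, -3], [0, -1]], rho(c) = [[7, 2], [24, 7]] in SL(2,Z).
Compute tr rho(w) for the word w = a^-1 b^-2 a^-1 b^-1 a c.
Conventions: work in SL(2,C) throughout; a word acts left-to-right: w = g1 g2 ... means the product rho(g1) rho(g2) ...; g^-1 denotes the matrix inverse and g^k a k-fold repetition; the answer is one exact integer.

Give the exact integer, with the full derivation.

rho(a^-1) = [[5, -2], [-2, 1]]
... * rho(b^-1) = [[-1, 3], [0, -1]]  ->  [[-5, 17], [2, -7]]
... * rho(b^-1) = [[-1, 3], [0, -1]]  ->  [[5, -32], [-2, 13]]
... * rho(a^-1) = [[5, -2], [-2, 1]]  ->  [[89, -42], [-36, 17]]
... * rho(b^-1) = [[-1, 3], [0, -1]]  ->  [[-89, 309], [36, -125]]
... * rho(a) = [[1, 2], [2, 5]]  ->  [[529, 1367], [-214, -553]]
... * rho(c) = [[7, 2], [24, 7]]  ->  [[36511, 10627], [-14770, -4299]]
tr = 36511 + -4299 = 32212

32212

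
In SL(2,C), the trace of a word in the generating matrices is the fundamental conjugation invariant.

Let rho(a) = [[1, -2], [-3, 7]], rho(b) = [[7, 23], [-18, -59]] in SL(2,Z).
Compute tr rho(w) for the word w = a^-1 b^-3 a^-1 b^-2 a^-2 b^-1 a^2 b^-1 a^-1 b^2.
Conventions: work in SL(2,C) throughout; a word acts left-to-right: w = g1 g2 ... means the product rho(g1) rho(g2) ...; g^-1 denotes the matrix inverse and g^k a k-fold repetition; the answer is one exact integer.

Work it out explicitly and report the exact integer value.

-33845536143909269593

rho(a^-1) = [[7, 2], [3, 1]]
... * rho(b^-1) = [[-59, -23], [18, 7]]  ->  [[-377, -147], [-159, -62]]
... * rho(b^-1) = [[-59, -23], [18, 7]]  ->  [[19597, 7642], [8265, 3223]]
... * rho(b^-1) = [[-59, -23], [18, 7]]  ->  [[-1018667, -397237], [-429621, -167534]]
... * rho(a^-1) = [[7, 2], [3, 1]]  ->  [[-8322380, -2434571], [-3509949, -1026776]]
... * rho(b^-1) = [[-59, -23], [18, 7]]  ->  [[447198142, 174372743], [188605023, 73541395]]
... * rho(b^-1) = [[-59, -23], [18, 7]]  ->  [[-23245981004, -9064948065], [-9803951247, -3823125764]]
... * rho(a^-1) = [[7, 2], [3, 1]]  ->  [[-189916711223, -55556910073], [-80097036021, -23431028258]]
... * rho(a^-1) = [[7, 2], [3, 1]]  ->  [[-1496087708780, -435390332519], [-630972336921, -183625100300]]
... * rho(b^-1) = [[-59, -23], [18, 7]]  ->  [[80432148832678, 31362284974307], [33922116072939, 13226988047083]]
... * rho(a) = [[1, -2], [-3, 7]]  ->  [[-13654706090243, 58671697154793], [-5758848068310, 24744684183703]]
... * rho(a) = [[1, -2], [-3, 7]]  ->  [[-189669797554622, 438011292264037], [-79992900619419, 184730485422541]]
... * rho(b^-1) = [[-59, -23], [18, 7]]  ->  [[19074721316475364, 7428484389604565], [8044729874151459, 3132950112204424]]
... * rho(a^-1) = [[7, 2], [3, 1]]  ->  [[155808502384141243, 45577927022555293], [65711959455673485, 19222409860507342]]
... * rho(b) = [[7, 23], [-18, -59]]  ->  [[270256830282993427, 894497860504486302], [113980338700582239, 377252885710556977]]
... * rho(b) = [[7, 23], [-18, -59]]  ->  [[-14209163677099799447, -46559466673255842997], [-5992689571885949913, -19636372466809470146]]
tr = -14209163677099799447 + -19636372466809470146 = -33845536143909269593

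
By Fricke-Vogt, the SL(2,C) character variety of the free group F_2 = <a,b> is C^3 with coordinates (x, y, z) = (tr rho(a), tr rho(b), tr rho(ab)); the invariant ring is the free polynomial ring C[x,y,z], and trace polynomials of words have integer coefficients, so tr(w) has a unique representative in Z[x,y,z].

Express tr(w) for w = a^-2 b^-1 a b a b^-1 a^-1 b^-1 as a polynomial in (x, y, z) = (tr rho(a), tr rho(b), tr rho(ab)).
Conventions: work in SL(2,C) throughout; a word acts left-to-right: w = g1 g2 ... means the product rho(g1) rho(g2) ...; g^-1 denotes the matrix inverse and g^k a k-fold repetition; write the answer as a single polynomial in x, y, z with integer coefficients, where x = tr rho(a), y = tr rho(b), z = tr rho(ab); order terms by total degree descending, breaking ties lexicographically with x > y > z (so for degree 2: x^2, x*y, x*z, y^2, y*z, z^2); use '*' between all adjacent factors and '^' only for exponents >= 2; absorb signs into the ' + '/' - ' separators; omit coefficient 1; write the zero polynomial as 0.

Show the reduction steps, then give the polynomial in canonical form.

x^2*y*z^3 - x^3*z^2 - 2*x*y^2*z^2 - x*z^4 + x^2*y*z + y^3*z + y*z^3 + 4*x*z^2 - 3*y*z - x

reduce: trace(b^-1) = trace(b) = y
trace(a b a) = trace(a)*trace(b a) - trace(b)   [square of a] = x*z - y
reduce: trace(b a b a) = trace(b a)*trace(b a) - trace(1)   [split at a repeated b] = z^2 - 2
so trace(b a b) = trace(b)*trace(a b) - trace(a)   [square of b] = y*z - x
so trace(a b a b a) = trace(a)*trace(b a b a) - trace(b a b)   [square of a] = x*z^2 - y*z - x
trace(a b a b a b) = trace(a b a b)*trace(a b) - trace(b a)   [split at a repeated a] = z^3 - 3*z
trace(b a b a b^-1 a) = trace(a b a b a)*trace(b) - trace(a b a b a b)   [inverse elimination on b] = x*y*z^2 - y^2*z - z^3 - x*y + 3*z
reduce: trace(a b a b^-1 a^-1 b) = trace(b a b a b^-1)*trace(a) - trace(b a b a b^-1 a)   [inverse elimination on a] = -x*y*z^2 + x^2*z + y^2*z + z^3 - 3*z
trace(b a b^-1 a^-1 b^-1 a) = trace(a b a b^-1 a^-1)*trace(b) - trace(a b a b^-1 a^-1 b)   [inverse elimination on b] = x*y*z^2 - x^2*z - y^2*z - z^3 + x*y + 3*z
so trace(b a b^-1 a^-1 b^-1 a^-1) = trace(b a b^-1 a^-1 b^-1)*trace(a) - trace(b a b^-1 a^-1 b^-1 a)   [inverse elimination on a] = -x*y*z^2 + x^2*z + y^2*z + z^3 - 3*z
reduce: trace(b a b a b) = trace(b)*trace(a b a b) - trace(a b a)   [square of b] = y*z^2 - x*z - y
so trace(b a b a b a b) = trace(b)*trace(a b a b a b) - trace(a b a b a)   [square of b] = y*z^3 - x*z^2 - 2*y*z + x
trace(b a b a b a b a) = trace(b a b a b a)*trace(b a) - trace(a b a b)   [split at a repeated b] = z^4 - 4*z^2 + 2
reduce: trace(a b a b a b a^-1 b) = trace(b a b a b a b)*trace(a) - trace(b a b a b a b a)   [inverse elimination on a] = x*y*z^3 - x^2*z^2 - z^4 - 2*x*y*z + x^2 + 4*z^2 - 2
trace(a^-1 b^-1 a b a b a b) = trace(a b a b a b a^-1)*trace(b) - trace(a b a b a b a^-1 b)   [inverse elimination on b] = -x*y*z^3 + x^2*z^2 + y^2*z^2 + z^4 + x*y*z - x^2 - y^2 - 4*z^2 + 2
so trace(b a b a b^-1 a^-1 b^-1 a) = trace(a^-1 b^-1 a b a b a)*trace(b) - trace(a^-1 b^-1 a b a b a b)   [inverse elimination on b] = x*y*z^3 - x^2*z^2 - y^2*z^2 - z^4 + x^2 + 4*z^2 - 2
trace(b a b a b^-1 a^-1 b^-1 a^-1) = trace(b a b a b^-1 a^-1 b^-1)*trace(a) - trace(b a b a b^-1 a^-1 b^-1 a)   [inverse elimination on a] = -x*y*z^3 + x^2*z^2 + y^2*z^2 + z^4 - 4*z^2 + 2
trace(a b a b^-1 a^-1 b^-1 a^-2 b) = trace(b a b a b^-1 a^-1 b^-1 a^-1)*trace(a) - trace(b a b a b^-1 a^-1 b^-1)   [inverse elimination on a] = -x^2*y*z^3 + x^3*z^2 + x*y^2*z^2 + x*z^4 - 4*x*z^2 + x
trace(a^-2 b^-1 a b a b^-1 a^-1 b^-1) = trace(a b a b^-1 a^-1 b^-1 a^-2)*trace(b) - trace(a b a b^-1 a^-1 b^-1 a^-2 b)   [inverse elimination on b] = x^2*y*z^3 - x^3*z^2 - 2*x*y^2*z^2 - x*z^4 + x^2*y*z + y^3*z + y*z^3 + 4*x*z^2 - 3*y*z - x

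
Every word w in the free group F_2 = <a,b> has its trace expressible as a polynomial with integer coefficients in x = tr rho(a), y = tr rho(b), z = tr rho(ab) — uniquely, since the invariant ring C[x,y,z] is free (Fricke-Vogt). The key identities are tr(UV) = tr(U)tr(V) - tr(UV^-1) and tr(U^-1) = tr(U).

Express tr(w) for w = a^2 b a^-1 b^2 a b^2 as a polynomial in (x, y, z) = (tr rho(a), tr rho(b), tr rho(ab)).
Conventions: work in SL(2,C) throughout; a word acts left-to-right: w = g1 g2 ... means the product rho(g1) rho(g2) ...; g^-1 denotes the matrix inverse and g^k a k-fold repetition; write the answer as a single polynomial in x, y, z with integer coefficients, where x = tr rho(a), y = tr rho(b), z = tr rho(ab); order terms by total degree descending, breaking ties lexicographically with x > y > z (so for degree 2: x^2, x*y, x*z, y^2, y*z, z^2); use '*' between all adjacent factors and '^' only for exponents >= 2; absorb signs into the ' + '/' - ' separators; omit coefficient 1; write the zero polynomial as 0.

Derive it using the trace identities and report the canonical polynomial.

tr(a b a b) = tr(b a) * tr(b a) - tr(1)   [split at a repeated b] = z^2 - 2
tr(a b a) = tr(a) * tr(b a) - tr(b)   [square of a] = x*z - y
tr(a b a b^2) = tr(b) * tr(a b a b) - tr(a b a)   [square of b] = y*z^2 - x*z - y
tr(b^3 a b a) = tr(b) * tr(a b a b^2) - tr(a b a b)   [square of b] = y^2*z^2 - x*y*z - y^2 - z^2 + 2
tr(a b^2) = tr(b) * tr(a b) - tr(a)   [square of b] = y*z - x
tr(a b^3) = tr(b) * tr(a b^2) - tr(a b)   [square of b] = y^2*z - x*y - z
tr(b^3 a b) = tr(b) * tr(a b^3) - tr(a b^2)   [square of b] = y^3*z - x*y^2 - 2*y*z + x
tr(a^2 b^3 a b) = tr(a) * tr(b^3 a b a) - tr(b^3 a b)   [square of a] = x*y^2*z^2 - x^2*y*z - y^3*z - x*z^2 + 2*y*z + x
tr(b^2) = tr(b) * tr(b) - tr(1)   [square of b] = y^2 - 2
tr(a^2 b^2) = tr(a) * tr(b^2 a) - tr(b^2)   [square of a] = x*y*z - x^2 - y^2 + 2
tr(b^3 a^2) = tr(b) * tr(a^2 b^2) - tr(a^2 b)   [square of b] = x*y^2*z - x^2*y - y^3 - x*z + 3*y
tr(a^2 b^3 a) = tr(a) * tr(b^3 a^2) - tr(b^3 a)   [square of a] = x^2*y^2*z - x^3*y - x*y^3 - x^2*z - y^2*z + 4*x*y + z
tr(b^2 a b^2 a^2 b) = tr(b) * tr(a^2 b^3 a b) - tr(a^2 b^3 a)   [square of b] = x*y^3*z^2 - 2*x^2*y^2*z - y^4*z + x^3*y + x*y^3 - x*y*z^2 + x^2*z + 3*y^2*z - 3*x*y - z
tr(b a b a b a) = tr(b a) * tr(b a b a) - tr(b^-1 a^-1)   [split at a repeated b] = z^3 - 3*z
tr(a b a^2 b a b) = tr(a) * tr(b a b a b a) - tr(b a b a b)   [square of a] = x*z^3 - y*z^2 - 2*x*z + y
tr(b a^2 b a) = tr(a) * tr(b a b a) - tr(b a b)   [square of a] = x*z^2 - y*z - x
tr(a b a^2 b a) = tr(a) * tr(b a^2 b a) - tr(b a^2 b)   [square of a] = x^2*z^2 - 2*x*y*z + y^2 - 2
tr(a^2 b a b^2 a b) = tr(b) * tr(a b a^2 b a b) - tr(a b a^2 b a)   [square of b] = x*y*z^3 - x^2*z^2 - y^2*z^2 + 2
tr(a^3 b a b) = tr(a) * tr(b a b a^2) - tr(b a b a)   [square of a] = x^2*z^2 - x*y*z - x^2 - z^2 + 2
tr(a b a^2) = tr(a) * tr(a b a) - tr(a b)   [square of a] = x^2*z - x*y - z
tr(a^3 b a) = tr(a) * tr(a b a^2) - tr(a b a)   [square of a] = x^3*z - x^2*y - 2*x*z + y
tr(a^2 b a b^2 a) = tr(b) * tr(a^3 b a b) - tr(a^3 b a)   [square of b] = x^2*y*z^2 - x^3*z - x*y^2*z - y*z^2 + 2*x*z + y
tr(b^2 a b^2 a^2 b a) = tr(b) * tr(a^2 b a b^2 a b) - tr(a^2 b a b^2 a)   [square of b] = x*y^2*z^3 - 2*x^2*y*z^2 - y^3*z^2 + x^3*z + x*y^2*z + y*z^2 - 2*x*z + y
tr(a^2 b a^-1 b^2 a b^2) = tr(b^2 a b^2 a^2 b) * tr(a) - tr(b^2 a b^2 a^2 b a)   [inverse elimination on a] = x^2*y^3*z^2 - 2*x^3*y^2*z - x*y^4*z - x*y^2*z^3 + x^4*y + x^2*y^3 + x^2*y*z^2 + y^3*z^2 + 2*x*y^2*z - 3*x^2*y - y*z^2 + x*z - y

x^2*y^3*z^2 - 2*x^3*y^2*z - x*y^4*z - x*y^2*z^3 + x^4*y + x^2*y^3 + x^2*y*z^2 + y^3*z^2 + 2*x*y^2*z - 3*x^2*y - y*z^2 + x*z - y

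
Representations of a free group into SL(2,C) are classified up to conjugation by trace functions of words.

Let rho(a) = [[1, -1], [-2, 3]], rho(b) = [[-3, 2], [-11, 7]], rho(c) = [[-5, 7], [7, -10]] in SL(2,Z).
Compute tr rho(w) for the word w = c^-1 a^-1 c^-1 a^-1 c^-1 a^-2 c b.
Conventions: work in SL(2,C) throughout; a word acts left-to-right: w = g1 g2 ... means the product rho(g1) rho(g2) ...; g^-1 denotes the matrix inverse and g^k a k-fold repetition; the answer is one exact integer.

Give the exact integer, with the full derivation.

8485380

rho(c^-1) = [[-10, -7], [-7, -5]]
... * rho(a^-1) = [[3, 1], [2, 1]]  ->  [[-44, -17], [-31, -12]]
... * rho(c^-1) = [[-10, -7], [-7, -5]]  ->  [[559, 393], [394, 277]]
... * rho(a^-1) = [[3, 1], [2, 1]]  ->  [[2463, 952], [1736, 671]]
... * rho(c^-1) = [[-10, -7], [-7, -5]]  ->  [[-31294, -22001], [-22057, -15507]]
... * rho(a^-1) = [[3, 1], [2, 1]]  ->  [[-137884, -53295], [-97185, -37564]]
... * rho(a^-1) = [[3, 1], [2, 1]]  ->  [[-520242, -191179], [-366683, -134749]]
... * rho(c) = [[-5, 7], [7, -10]]  ->  [[1262957, -1729904], [890172, -1219291]]
... * rho(b) = [[-3, 2], [-11, 7]]  ->  [[15240073, -9583414], [10741685, -6754693]]
tr = 15240073 + -6754693 = 8485380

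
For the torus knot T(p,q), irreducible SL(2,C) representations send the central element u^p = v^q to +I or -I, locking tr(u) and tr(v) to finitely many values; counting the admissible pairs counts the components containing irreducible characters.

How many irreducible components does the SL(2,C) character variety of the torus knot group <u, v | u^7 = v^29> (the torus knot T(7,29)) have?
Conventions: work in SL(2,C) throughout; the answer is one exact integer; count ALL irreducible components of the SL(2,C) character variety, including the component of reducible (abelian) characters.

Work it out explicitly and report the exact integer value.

85

Gamma = < u, v | u^7 = v^29 > (torus knot T(7,29)); the central element u^7 = v^29 acts as +I or -I in any irreducible SL(2,C) representation.
This locks tr(u) to 2*cos(pi*alpha/7), alpha in 1..6, and tr(v) to 2*cos(pi*beta/29), beta in 1..28, on each component of irreducible characters.
Consistency of u^7 = (-1)^alpha I with v^29 = (-1)^beta I forces alpha = beta (mod 2).
Counting: 3 odd alphas x 14 odd betas + 3 even alphas x 14 even betas = 42 + 42 = 84.
components with irreducible characters: 84; plus the single component of reducible (abelian) characters: total 85.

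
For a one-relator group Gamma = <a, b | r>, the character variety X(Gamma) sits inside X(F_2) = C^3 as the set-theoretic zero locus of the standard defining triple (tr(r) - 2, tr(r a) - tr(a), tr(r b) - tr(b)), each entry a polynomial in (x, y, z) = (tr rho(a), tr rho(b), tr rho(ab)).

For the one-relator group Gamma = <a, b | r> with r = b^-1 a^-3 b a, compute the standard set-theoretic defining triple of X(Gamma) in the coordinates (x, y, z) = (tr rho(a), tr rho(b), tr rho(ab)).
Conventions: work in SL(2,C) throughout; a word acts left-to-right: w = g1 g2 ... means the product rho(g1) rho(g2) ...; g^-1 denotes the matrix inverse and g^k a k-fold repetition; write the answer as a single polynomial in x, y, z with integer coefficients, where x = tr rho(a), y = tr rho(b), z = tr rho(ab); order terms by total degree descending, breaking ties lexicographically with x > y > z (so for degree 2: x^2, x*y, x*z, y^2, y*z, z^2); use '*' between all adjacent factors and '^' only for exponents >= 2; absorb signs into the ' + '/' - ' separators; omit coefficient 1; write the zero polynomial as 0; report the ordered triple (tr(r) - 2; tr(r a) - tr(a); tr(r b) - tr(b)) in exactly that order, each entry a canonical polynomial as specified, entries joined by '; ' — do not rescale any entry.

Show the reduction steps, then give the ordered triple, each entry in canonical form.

trace(a^-1 b) = trace(b)*trace(a) - trace(b a)   [inverse elimination on a] = x*y - z
and trace(b a b) = trace(b)*trace(a b) - trace(a)   [square of b] = y*z - x
trace(b a b a) = trace(a b)*trace(a b) - trace(1)   [split at a repeated a] = z^2 - 2
trace(a^-1 b a b) = trace(b a b)*trace(a) - trace(b a b a)   [inverse elimination on a] = x*y*z - x^2 - z^2 + 2
next, trace(a^-2 b a b) = trace(a^-1 b a b)*trace(a) - trace(a^-1 b a b a)   [inverse elimination on a] = x^2*y*z - x^3 - x*z^2 - y*z + 3*x
trace(a^-1 b a b^-1 a^-1) = trace(a^-2 b a)*trace(b) - trace(a^-2 b a b)   [inverse elimination on b] = -x^2*y*z + x^3 + x*y^2 + x*z^2 - 3*x
trace(a^-1 b a b^-1) = trace(a^-1 b a)*trace(b) - trace(a^-1 b a b)   [inverse elimination on b] = -x*y*z + x^2 + y^2 + z^2 - 2
trace(b^-1 a^-3 b a) = trace(a^-1 b a b^-1 a^-1)*trace(a) - trace(a^-1 b a b^-1)   [inverse elimination on a] = -x^3*y*z + x^4 + x^2*y^2 + x^2*z^2 + x*y*z - 4*x^2 - y^2 - z^2 + 2
trace(a^2 b) = trace(a)*trace(b a) - trace(b) = x*z - y
and trace(a^2) = trace(a)*trace(a) - trace(1) = x^2 - 2
trace(b a^2 b) = trace(b)*trace(a^2 b) - trace(a^2) = x*y*z - x^2 - y^2 + 2
next, trace(b a^2 b a) = trace(a)*trace(b a b a) - trace(b a b) = x*z^2 - y*z - x
next, trace(b a^2 b a^-1) = trace(b a^2 b)*trace(a) - trace(b a^2 b a) = x^2*y*z - x^3 - x*y^2 - x*z^2 + y*z + 3*x
trace(a^-2 b a^2 b) = trace(b a^2 b a^-1)*trace(a) - trace(b a^2 b) = x^3*y*z - x^4 - x^2*y^2 - x^2*z^2 + 4*x^2 + y^2 - 2
trace(b a^2 b^-1 a^-2) = trace(a^-2 b a^2)*trace(b) - trace(a^-2 b a^2 b) = -x^3*y*z + x^4 + x^2*y^2 + x^2*z^2 - 4*x^2 + 2
trace(b a^2 b^-1 a^-1) = trace(a^-1 b a^2)*trace(b) - trace(a^-1 b a^2 b) = -x^2*y*z + x^3 + x*y^2 + x*z^2 - 3*x
trace(b^-1 a^-3 b a^2) = trace(b a^2 b^-1 a^-2)*trace(a) - trace(b a^2 b^-1 a^-1) = -x^4*y*z + x^5 + x^3*y^2 + x^3*z^2 + x^2*y*z - 5*x^3 - x*y^2 - x*z^2 + 5*x
and trace(a^-2 b) = trace(a^-1 b)*trace(a) - trace(a^-1 b a)  (eliminate a^-1) = x^2*y - x*z - y
assemble the triple (trace(r) - 2; trace(r a) - x; trace(r b) - y)

-x^3*y*z + x^4 + x^2*y^2 + x^2*z^2 + x*y*z - 4*x^2 - y^2 - z^2; -x^4*y*z + x^5 + x^3*y^2 + x^3*z^2 + x^2*y*z - 5*x^3 - x*y^2 - x*z^2 + 4*x; x^2*y - x*z - 2*y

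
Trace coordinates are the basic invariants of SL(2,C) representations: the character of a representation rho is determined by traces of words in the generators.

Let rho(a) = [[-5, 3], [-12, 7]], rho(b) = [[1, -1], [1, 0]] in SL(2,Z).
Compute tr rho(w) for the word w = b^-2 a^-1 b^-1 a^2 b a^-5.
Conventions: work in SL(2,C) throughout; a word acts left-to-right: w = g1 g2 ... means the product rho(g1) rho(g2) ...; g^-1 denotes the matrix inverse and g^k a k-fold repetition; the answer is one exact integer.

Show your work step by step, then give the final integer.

rho(b^-1) = [[0, 1], [-1, 1]]
... * rho(b^-1) = [[0, 1], [-1, 1]]  ->  [[-1, 1], [-1, 0]]
... * rho(a^-1) = [[7, -3], [12, -5]]  ->  [[5, -2], [-7, 3]]
... * rho(b^-1) = [[0, 1], [-1, 1]]  ->  [[2, 3], [-3, -4]]
... * rho(a) = [[-5, 3], [-12, 7]]  ->  [[-46, 27], [63, -37]]
... * rho(a) = [[-5, 3], [-12, 7]]  ->  [[-94, 51], [129, -70]]
... * rho(b) = [[1, -1], [1, 0]]  ->  [[-43, 94], [59, -129]]
... * rho(a^-1) = [[7, -3], [12, -5]]  ->  [[827, -341], [-1135, 468]]
... * rho(a^-1) = [[7, -3], [12, -5]]  ->  [[1697, -776], [-2329, 1065]]
... * rho(a^-1) = [[7, -3], [12, -5]]  ->  [[2567, -1211], [-3523, 1662]]
... * rho(a^-1) = [[7, -3], [12, -5]]  ->  [[3437, -1646], [-4717, 2259]]
... * rho(a^-1) = [[7, -3], [12, -5]]  ->  [[4307, -2081], [-5911, 2856]]
tr = 4307 + 2856 = 7163

7163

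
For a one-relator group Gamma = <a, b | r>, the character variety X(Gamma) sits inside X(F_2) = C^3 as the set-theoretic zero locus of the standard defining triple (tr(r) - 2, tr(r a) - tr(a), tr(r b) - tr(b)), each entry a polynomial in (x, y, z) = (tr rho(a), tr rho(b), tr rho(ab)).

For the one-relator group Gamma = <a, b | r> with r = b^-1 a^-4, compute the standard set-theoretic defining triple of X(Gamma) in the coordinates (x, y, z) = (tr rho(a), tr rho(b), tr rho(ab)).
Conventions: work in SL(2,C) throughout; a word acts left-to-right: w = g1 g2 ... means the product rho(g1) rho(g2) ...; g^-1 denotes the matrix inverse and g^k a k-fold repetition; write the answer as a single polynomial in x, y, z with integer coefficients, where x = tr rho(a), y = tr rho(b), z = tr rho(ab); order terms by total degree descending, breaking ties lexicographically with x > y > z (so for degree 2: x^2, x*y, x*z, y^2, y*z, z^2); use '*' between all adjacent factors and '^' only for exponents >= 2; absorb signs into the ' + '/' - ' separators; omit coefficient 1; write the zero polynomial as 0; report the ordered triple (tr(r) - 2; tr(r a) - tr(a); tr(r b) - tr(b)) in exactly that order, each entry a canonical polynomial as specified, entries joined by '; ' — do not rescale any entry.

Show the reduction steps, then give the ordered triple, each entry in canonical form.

x^3*z - x^2*y - 2*x*z + y - 2; x^2*z - x*y - x - z; x^4 - 4*x^2 - y + 2

trace(a^-1) = trace(a) = x
trace(a^-1 b) = trace(b) trace(a) - trace(b a) = x*y - z
trace(b^-1 a^-1) = trace(a^-1) trace(b) - trace(a^-1 b) = z
trace(a^-1 b^-1 a^-1) = trace(b^-1 a^-1) trace(a) - trace(b^-1) = x*z - y
trace(b^-1 a^-3) = trace(a^-1 b^-1 a^-1) trace(a) - trace(a^-1 b^-1) = x^2*z - x*y - z
trace(b^-1 a^-4) = trace(b^-1 a^-3) trace(a) - trace(b^-1 a^-2) = x^3*z - x^2*y - 2*x*z + y
trace(a^-2) = trace(a^-1) trace(a) - trace(1) = x^2 - 2
trace(a^-3) = trace(a^-2) trace(a) - trace(a^-1) = x^3 - 3*x
trace(a^-4) = trace(a^-3) trace(a) - trace(a^-2) = x^4 - 4*x^2 + 2
assemble the triple (trace(r) - 2; trace(r a) - x; trace(r b) - y)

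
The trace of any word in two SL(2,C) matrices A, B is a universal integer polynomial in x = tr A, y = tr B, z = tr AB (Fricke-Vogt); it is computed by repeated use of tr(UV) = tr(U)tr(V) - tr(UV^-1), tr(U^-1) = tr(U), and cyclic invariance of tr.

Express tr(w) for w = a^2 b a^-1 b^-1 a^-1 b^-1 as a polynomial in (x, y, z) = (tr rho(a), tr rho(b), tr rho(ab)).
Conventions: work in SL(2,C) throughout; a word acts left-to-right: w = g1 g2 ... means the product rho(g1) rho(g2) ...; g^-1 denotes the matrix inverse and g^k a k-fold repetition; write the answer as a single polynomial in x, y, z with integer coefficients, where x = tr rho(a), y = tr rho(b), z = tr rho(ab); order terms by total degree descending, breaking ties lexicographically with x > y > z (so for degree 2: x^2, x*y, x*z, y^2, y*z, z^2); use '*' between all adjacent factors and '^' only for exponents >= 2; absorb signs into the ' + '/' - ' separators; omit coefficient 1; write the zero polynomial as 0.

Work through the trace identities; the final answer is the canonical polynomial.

-x^2*y*z^2 + x^3*z + x*y^2*z + x*z^3 - 4*x*z + y

tr(a^2) = tr(a) * tr(a) - tr(1) = x^2 - 2
tr(b a^2) = tr(a) * tr(b a) - tr(b) = x*z - y
tr(a^2 b a) = tr(a) * tr(b a^2) - tr(b a) = x^2*z - x*y - z
tr(b a b a) = tr(a b) * tr(a b) - tr(1) = z^2 - 2
tr(b a b) = tr(b) * tr(a b) - tr(a) = y*z - x
tr(a^2 b a b) = tr(a) * tr(b a b a) - tr(b a b) = x*z^2 - y*z - x
tr(b^-1 a^2 b a) = tr(a^2 b a) * tr(b) - tr(a^2 b a b) = x^2*y*z - x*y^2 - x*z^2 + x
tr(a^2 b a^-1 b^-1) = tr(b^-1 a^2 b) * tr(a) - tr(b^-1 a^2 b a) = -x^2*y*z + x^3 + x*y^2 + x*z^2 - 3*x
tr(b^-1 a^2 b a^-1 b^-1) = tr(a^2 b a^-1 b^-1) * tr(b) - tr(a^2 b a^-1) = -x^2*y^2*z + x^3*y + x*y^3 + x*y*z^2 - 3*x*y - z
tr(a^3) = tr(a) * tr(a^2) - tr(a) = x^3 - 3*x
tr(a b^-1 a^2) = tr(a^3) * tr(b) - tr(a^3 b) = x^3*y - x^2*z - 2*x*y + z
tr(a^3 b a) = tr(a) * tr(a^2 b a) - tr(a^2 b) = x^3*z - x^2*y - 2*x*z + y
tr(a^3 b a b) = tr(a) * tr(a b a b a) - tr(a b a b) = x^2*z^2 - x*y*z - x^2 - z^2 + 2
tr(a^2 b a b^-1 a) = tr(a^3 b a) * tr(b) - tr(a^3 b a b) = x^3*y*z - x^2*y^2 - x^2*z^2 - x*y*z + x^2 + y^2 + z^2 - 2
tr(b^2) = tr(b) * tr(b) - tr(1) = y^2 - 2
tr(b a^2 b) = tr(a) * tr(b^2 a) - tr(b^2) = x*y*z - x^2 - y^2 + 2
tr(a b a^2 b a) = tr(a) * tr(b a^2 b a) - tr(b a^2 b) = x^2*z^2 - 2*x*y*z + y^2 - 2
tr(b a b a b a) = tr(b a) * tr(b a b a) - tr(b^-1 a^-1) = z^3 - 3*z
tr(b a b a b) = tr(b) * tr(a b a b) - tr(a b a) = y*z^2 - x*z - y
tr(a b a^2 b a b) = tr(a) * tr(b a b a b a) - tr(b a b a b) = x*z^3 - y*z^2 - 2*x*z + y
tr(a^2 b a b^-1 a b) = tr(a b a^2 b a) * tr(b) - tr(a b a^2 b a b) = x^2*y*z^2 - 2*x*y^2*z - x*z^3 + y^3 + y*z^2 + 2*x*z - 3*y
tr(b^-1 a b^-1 a^2 b a) = tr(a^2 b a b^-1 a) * tr(b) - tr(a^2 b a b^-1 a b) = x^3*y^2*z - x^2*y^3 - 2*x^2*y*z^2 + x*y^2*z + x*z^3 + x^2*y - 2*x*z + y
tr(b^-1 a^2 b a^-1 b^-1 a) = tr(b^-1 a b^-1 a^2 b) * tr(a) - tr(b^-1 a b^-1 a^2 b a) = -x^3*y^2*z + x^4*y + x^2*y^3 + 2*x^2*y*z^2 - x^3*z - x*y^2*z - x*z^3 - 3*x^2*y + 3*x*z - y
tr(a^2 b a^-1 b^-1 a^-1 b^-1) = tr(b^-1 a^2 b a^-1 b^-1) * tr(a) - tr(b^-1 a^2 b a^-1 b^-1 a) = -x^2*y*z^2 + x^3*z + x*y^2*z + x*z^3 - 4*x*z + y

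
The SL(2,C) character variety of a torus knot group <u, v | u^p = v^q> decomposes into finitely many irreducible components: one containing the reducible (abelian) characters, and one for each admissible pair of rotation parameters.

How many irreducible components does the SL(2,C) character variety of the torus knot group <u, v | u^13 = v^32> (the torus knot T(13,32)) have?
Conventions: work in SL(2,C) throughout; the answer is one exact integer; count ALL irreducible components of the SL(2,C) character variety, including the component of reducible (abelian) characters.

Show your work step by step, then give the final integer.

In the torus knot group T(13,32), u^13 = v^32 is central, so an irreducible representation sends it to +I or -I (Schur).
On an irreducible component, tr(u) is locked at 2*cos(pi*alpha/13) for some alpha in 1..12, and tr(v) at 2*cos(pi*beta/32) for some beta in 1..31.
The two central values (-1)^alpha I and (-1)^beta I must be the same matrix, so alpha and beta share a parity.
Enumerate parity-matched pairs: 6*16 odd-odd plus 6*15 even-even gives 186.
components with irreducible characters: 186; plus the single component of reducible (abelian) characters: total 187.

187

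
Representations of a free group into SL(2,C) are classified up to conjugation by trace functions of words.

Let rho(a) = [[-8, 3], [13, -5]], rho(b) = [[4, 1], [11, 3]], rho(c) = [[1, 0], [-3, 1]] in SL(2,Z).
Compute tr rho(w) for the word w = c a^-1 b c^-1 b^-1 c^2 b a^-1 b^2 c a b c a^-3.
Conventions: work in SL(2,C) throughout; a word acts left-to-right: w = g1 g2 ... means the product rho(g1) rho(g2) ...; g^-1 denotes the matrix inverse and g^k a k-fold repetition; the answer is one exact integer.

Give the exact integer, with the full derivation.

179615019

rho(c) = [[1, 0], [-3, 1]]
... * rho(a^-1) = [[-5, -3], [-13, -8]]  ->  [[-5, -3], [2, 1]]
... * rho(b) = [[4, 1], [11, 3]]  ->  [[-53, -14], [19, 5]]
... * rho(c^-1) = [[1, 0], [3, 1]]  ->  [[-95, -14], [34, 5]]
... * rho(b^-1) = [[3, -1], [-11, 4]]  ->  [[-131, 39], [47, -14]]
... * rho(c) = [[1, 0], [-3, 1]]  ->  [[-248, 39], [89, -14]]
... * rho(c) = [[1, 0], [-3, 1]]  ->  [[-365, 39], [131, -14]]
... * rho(b) = [[4, 1], [11, 3]]  ->  [[-1031, -248], [370, 89]]
... * rho(a^-1) = [[-5, -3], [-13, -8]]  ->  [[8379, 5077], [-3007, -1822]]
... * rho(b) = [[4, 1], [11, 3]]  ->  [[89363, 23610], [-32070, -8473]]
... * rho(b) = [[4, 1], [11, 3]]  ->  [[617162, 160193], [-221483, -57489]]
... * rho(c) = [[1, 0], [-3, 1]]  ->  [[136583, 160193], [-49016, -57489]]
... * rho(a) = [[-8, 3], [13, -5]]  ->  [[989845, -391216], [-355229, 140397]]
... * rho(b) = [[4, 1], [11, 3]]  ->  [[-343996, -183803], [123451, 65962]]
... * rho(c) = [[1, 0], [-3, 1]]  ->  [[207413, -183803], [-74435, 65962]]
... * rho(a^-1) = [[-5, -3], [-13, -8]]  ->  [[1352374, 848185], [-485331, -304391]]
... * rho(a^-1) = [[-5, -3], [-13, -8]]  ->  [[-17788275, -10842602], [6383738, 3891121]]
... * rho(a^-1) = [[-5, -3], [-13, -8]]  ->  [[229895201, 140105641], [-82503263, -50280182]]
tr = 229895201 + -50280182 = 179615019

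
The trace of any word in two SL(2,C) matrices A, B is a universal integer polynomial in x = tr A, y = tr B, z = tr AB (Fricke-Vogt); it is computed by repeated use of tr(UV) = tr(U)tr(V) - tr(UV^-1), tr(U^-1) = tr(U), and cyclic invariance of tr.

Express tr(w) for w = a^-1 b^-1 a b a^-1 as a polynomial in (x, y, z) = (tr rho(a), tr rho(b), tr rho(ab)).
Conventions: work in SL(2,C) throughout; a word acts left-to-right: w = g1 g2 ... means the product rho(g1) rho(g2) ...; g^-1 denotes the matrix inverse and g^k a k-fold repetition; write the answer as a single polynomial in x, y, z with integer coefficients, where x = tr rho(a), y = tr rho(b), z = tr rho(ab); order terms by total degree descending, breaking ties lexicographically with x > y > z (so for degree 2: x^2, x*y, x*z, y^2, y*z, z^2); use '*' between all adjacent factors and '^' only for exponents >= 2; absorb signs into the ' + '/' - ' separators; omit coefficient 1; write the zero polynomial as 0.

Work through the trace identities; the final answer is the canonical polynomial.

-x^2*y*z + x^3 + x*y^2 + x*z^2 - 3*x

trace(b a^-1) = trace(b)*trace(a) - trace(b a) = x*y - z
use: trace(b a b) = trace(b)*trace(a b) - trace(a) = y*z - x
use: trace(b a b a) = trace(a b)*trace(a b) - trace(1) = z^2 - 2
apply: trace(a^-1 b a b) = trace(b a b)*trace(a) - trace(b a b a) = x*y*z - x^2 - z^2 + 2
trace(a b a^-2 b) = trace(a^-1 b a b)*trace(a) - trace(a^-1 b a b a) = x^2*y*z - x^3 - x*z^2 - y*z + 3*x
apply: trace(a^-1 b^-1 a b a^-1) = trace(a b a^-2)*trace(b) - trace(a b a^-2 b) = -x^2*y*z + x^3 + x*y^2 + x*z^2 - 3*x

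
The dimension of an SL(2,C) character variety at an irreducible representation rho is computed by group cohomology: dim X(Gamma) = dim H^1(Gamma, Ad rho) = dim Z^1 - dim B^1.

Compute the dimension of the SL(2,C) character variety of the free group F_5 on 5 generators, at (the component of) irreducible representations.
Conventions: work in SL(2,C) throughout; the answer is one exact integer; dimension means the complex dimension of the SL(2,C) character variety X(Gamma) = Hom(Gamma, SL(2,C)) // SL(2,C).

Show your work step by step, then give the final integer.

Gamma = F_5 has 5 generators and no relators.
Z^1(Gamma, Ad rho) = (sl_2)^5: a cocycle is a free choice of one sl_2 vector per generator, so dim Z^1 = 3*5 = 15.
Irreducibility makes the coboundary map sl_2 -> Z^1 injective (trivial centralizer), so dim B^1 = 3.
dim H^1 = 15 - 3 = 12, which is dim X.

12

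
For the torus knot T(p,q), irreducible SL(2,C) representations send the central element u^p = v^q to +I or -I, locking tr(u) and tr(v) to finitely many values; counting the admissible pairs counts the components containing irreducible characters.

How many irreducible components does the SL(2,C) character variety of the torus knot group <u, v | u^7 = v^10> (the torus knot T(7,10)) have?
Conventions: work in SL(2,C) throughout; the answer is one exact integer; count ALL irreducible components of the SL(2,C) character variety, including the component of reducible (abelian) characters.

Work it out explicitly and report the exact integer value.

28

Gamma = < u, v | u^7 = v^10 > (torus knot T(7,10)); the central element u^7 = v^10 acts as +I or -I in any irreducible SL(2,C) representation.
This locks tr(u) to 2*cos(pi*alpha/7), alpha in 1..6, and tr(v) to 2*cos(pi*beta/10), beta in 1..9, on each component of irreducible characters.
The two central values (-1)^alpha I and (-1)^beta I must be the same matrix, so alpha and beta share a parity.
count pairs: odd alpha (3 choices) x odd beta (5), plus even alpha (3) x even beta (4): 3*5 + 3*4 = 27.
components with irreducible characters: 27; plus the single component of reducible (abelian) characters: total 28.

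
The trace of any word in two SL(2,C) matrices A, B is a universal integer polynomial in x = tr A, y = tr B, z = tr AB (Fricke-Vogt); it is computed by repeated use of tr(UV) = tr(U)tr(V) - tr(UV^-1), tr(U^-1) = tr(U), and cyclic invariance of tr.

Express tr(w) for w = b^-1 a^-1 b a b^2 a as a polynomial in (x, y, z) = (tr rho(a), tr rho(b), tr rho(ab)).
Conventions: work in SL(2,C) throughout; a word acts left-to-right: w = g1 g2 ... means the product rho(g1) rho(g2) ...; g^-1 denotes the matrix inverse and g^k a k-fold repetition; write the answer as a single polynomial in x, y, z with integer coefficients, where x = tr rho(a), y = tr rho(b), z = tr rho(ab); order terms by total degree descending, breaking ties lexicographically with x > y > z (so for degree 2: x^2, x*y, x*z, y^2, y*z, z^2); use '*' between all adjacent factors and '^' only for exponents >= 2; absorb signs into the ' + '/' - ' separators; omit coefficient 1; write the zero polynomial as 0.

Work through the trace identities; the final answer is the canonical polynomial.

-x*y^2*z^2 + 2*x^2*y*z + y^3*z + y*z^3 - x^3 - x*y^2 - x*z^2 - 3*y*z + 3*x

so tr(b^2 a) = tr(b)*tr(a b) - tr(a)   [square of b] = y*z - x
tr(b^2) = tr(b)*tr(b) - tr(1)   [square of b] = y^2 - 2
reduce: tr(a b^2 a) = tr(a)*tr(b^2 a) - tr(b^2)   [square of a] = x*y*z - x^2 - y^2 + 2
tr(a b a b) = tr(a b)*tr(a b) - tr(1)   [split at a repeated a] = z^2 - 2
tr(a b a) = tr(a)*tr(b a) - tr(b)   [square of a] = x*z - y
reduce: tr(b a b^2 a) = tr(b)*tr(a b a b) - tr(a b a)   [square of b] = y*z^2 - x*z - y
tr(b a b^2) = tr(b)*tr(b a b) - tr(b a)   [square of b] = y^2*z - x*y - z
tr(a b a b^2 a) = tr(a)*tr(b a b^2 a) - tr(b a b^2)   [square of a] = x*y*z^2 - x^2*z - y^2*z + z
tr(a b a b a b) = tr(b a b a)*tr(b a) - tr(a b)   [split at a repeated b] = z^3 - 3*z
so tr(a b a b a) = tr(a)*tr(b a b a) - tr(b a b)   [square of a] = x*z^2 - y*z - x
so tr(a b a b^2 a b) = tr(b)*tr(a b a b a b) - tr(a b a b a)   [square of b] = y*z^3 - x*z^2 - 2*y*z + x
so tr(b a b^2 a b^-1 a) = tr(a b a b^2 a)*tr(b) - tr(a b a b^2 a b)   [inverse elimination on b] = x*y^2*z^2 - x^2*y*z - y^3*z - y*z^3 + x*z^2 + 3*y*z - x
so tr(b^-1 a^-1 b a b^2 a) = tr(b a b^2 a b^-1)*tr(a) - tr(b a b^2 a b^-1 a)   [inverse elimination on a] = -x*y^2*z^2 + 2*x^2*y*z + y^3*z + y*z^3 - x^3 - x*y^2 - x*z^2 - 3*y*z + 3*x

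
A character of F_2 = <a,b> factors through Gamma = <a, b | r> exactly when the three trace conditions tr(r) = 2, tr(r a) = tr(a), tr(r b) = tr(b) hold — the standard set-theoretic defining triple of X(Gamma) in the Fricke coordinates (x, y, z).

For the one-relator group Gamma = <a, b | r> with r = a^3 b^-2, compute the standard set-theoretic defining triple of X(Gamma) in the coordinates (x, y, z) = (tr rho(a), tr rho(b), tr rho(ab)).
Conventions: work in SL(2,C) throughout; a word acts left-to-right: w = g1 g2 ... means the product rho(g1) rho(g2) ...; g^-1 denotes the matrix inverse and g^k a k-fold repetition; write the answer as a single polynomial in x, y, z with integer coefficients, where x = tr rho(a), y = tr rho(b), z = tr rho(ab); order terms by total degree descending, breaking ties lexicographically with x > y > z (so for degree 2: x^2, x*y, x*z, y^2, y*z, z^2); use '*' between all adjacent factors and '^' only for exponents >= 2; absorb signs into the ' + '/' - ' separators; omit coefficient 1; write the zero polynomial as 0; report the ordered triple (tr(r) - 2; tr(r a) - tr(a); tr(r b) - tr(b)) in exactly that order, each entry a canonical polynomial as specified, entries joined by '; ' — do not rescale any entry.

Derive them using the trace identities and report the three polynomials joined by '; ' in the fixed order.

x^3*y^2 - x^2*y*z - x^3 - 2*x*y^2 + y*z + 3*x - 2; x^4*y^2 - x^3*y*z - x^4 - 3*x^2*y^2 + 2*x*y*z + 4*x^2 + y^2 - x - 2; x^3*y - x^2*z - 2*x*y - y + z

so tr(a^2) = tr(a) tr(a) - tr(1) = x^2 - 2
reduce: tr(a^3) = tr(a) tr(a^2) - tr(a) = x^3 - 3*x
so tr(b a^2) = tr(a) tr(b a) - tr(b) = x*z - y
tr(a^3 b) = tr(a) tr(b a^2) - tr(b a) = x^2*z - x*y - z
tr(a^3 b^-1) = tr(a^3) tr(b) - tr(a^3 b) = x^3*y - x^2*z - 2*x*y + z
so tr(a^3 b^-2) = tr(a^3 b^-1) tr(b) - tr(a^3) = x^3*y^2 - x^2*y*z - x^3 - 2*x*y^2 + y*z + 3*x
tr(a^4) = tr(a) tr(a^3) - tr(a^2)  (reduce the a square) = x^4 - 4*x^2 + 2
so tr(a^4 b) = tr(a) tr(a^2 b a) - tr(a^2 b)  (reduce the a square) = x^3*z - x^2*y - 2*x*z + y
so tr(a^4 b^-1) = tr(a^4) tr(b) - tr(a^4 b)  (eliminate b^-1) = x^4*y - x^3*z - 3*x^2*y + 2*x*z + y
reduce: tr(a^3 b^-2 a) = tr(a^4 b^-1) tr(b) - tr(a^4)  (eliminate b^-1) = x^4*y^2 - x^3*y*z - x^4 - 3*x^2*y^2 + 2*x*y*z + 4*x^2 + y^2 - 2
assemble the triple (tr(r) - 2; tr(r a) - x; tr(r b) - y)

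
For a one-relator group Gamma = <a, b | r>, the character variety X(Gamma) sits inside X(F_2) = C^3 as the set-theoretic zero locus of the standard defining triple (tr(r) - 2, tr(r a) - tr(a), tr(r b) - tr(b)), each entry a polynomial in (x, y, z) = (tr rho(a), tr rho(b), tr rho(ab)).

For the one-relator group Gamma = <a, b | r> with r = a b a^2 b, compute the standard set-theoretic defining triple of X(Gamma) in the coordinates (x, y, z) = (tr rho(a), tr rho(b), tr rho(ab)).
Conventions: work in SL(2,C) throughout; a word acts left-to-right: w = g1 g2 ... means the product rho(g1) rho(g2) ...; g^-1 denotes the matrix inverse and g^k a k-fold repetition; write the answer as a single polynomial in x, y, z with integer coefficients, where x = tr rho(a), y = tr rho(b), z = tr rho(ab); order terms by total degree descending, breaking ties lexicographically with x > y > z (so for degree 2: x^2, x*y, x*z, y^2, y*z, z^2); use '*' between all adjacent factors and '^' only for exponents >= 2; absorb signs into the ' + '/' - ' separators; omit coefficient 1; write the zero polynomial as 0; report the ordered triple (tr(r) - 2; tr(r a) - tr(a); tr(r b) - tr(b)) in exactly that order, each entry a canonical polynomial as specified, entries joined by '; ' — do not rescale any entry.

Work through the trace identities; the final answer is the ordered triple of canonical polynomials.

x*z^2 - y*z - x - 2; x^2*z^2 - 2*x*y*z + y^2 - x - 2; x*y*z^2 - x^2*z - y^2*z - y + z

tr(b a b a) = tr(a b)*tr(a b) - tr(1) = z^2 - 2
tr(b a b) = tr(b)*tr(a b) - tr(a) = y*z - x
tr(a b a^2 b) = tr(a)*tr(b a b a) - tr(b a b) = x*z^2 - y*z - x
tr(b^2) = tr(b)*tr(b) - tr(1) = y^2 - 2
tr(b a^2 b) = tr(a)*tr(b^2 a) - tr(b^2) = x*y*z - x^2 - y^2 + 2
tr(a b a^2 b a) = tr(a)*tr(b a^2 b a) - tr(b a^2 b) = x^2*z^2 - 2*x*y*z + y^2 - 2
tr(a b a) = tr(a)*tr(b a) - tr(b)   [square of a] = x*z - y
tr(b^2 a b a) = tr(b)*tr(a b a b) - tr(a b a)   [square of b] = y*z^2 - x*z - y
tr(b^2 a b) = tr(b)*tr(b a b) - tr(b a)   [square of b] = y^2*z - x*y - z
tr(a b a^2 b^2) = tr(a)*tr(b^2 a b a) - tr(b^2 a b)   [square of a] = x*y*z^2 - x^2*z - y^2*z + z
assemble the triple (tr(r) - 2; tr(r a) - x; tr(r b) - y)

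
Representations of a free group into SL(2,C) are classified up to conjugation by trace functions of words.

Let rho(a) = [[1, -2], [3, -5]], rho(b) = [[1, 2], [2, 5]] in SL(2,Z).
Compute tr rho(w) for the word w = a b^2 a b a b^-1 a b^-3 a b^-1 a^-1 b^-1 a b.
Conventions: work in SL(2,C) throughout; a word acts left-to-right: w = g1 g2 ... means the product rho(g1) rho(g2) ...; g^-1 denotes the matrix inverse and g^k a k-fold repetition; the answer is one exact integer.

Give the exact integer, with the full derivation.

rho(a) = [[1, -2], [3, -5]]
... * rho(b) = [[1, 2], [2, 5]]  ->  [[-3, -8], [-7, -19]]
... * rho(b) = [[1, 2], [2, 5]]  ->  [[-19, -46], [-45, -109]]
... * rho(a) = [[1, -2], [3, -5]]  ->  [[-157, 268], [-372, 635]]
... * rho(b) = [[1, 2], [2, 5]]  ->  [[379, 1026], [898, 2431]]
... * rho(a) = [[1, -2], [3, -5]]  ->  [[3457, -5888], [8191, -13951]]
... * rho(b^-1) = [[5, -2], [-2, 1]]  ->  [[29061, -12802], [68857, -30333]]
... * rho(a) = [[1, -2], [3, -5]]  ->  [[-9345, 5888], [-22142, 13951]]
... * rho(b^-1) = [[5, -2], [-2, 1]]  ->  [[-58501, 24578], [-138612, 58235]]
... * rho(b^-1) = [[5, -2], [-2, 1]]  ->  [[-341661, 141580], [-809530, 335459]]
... * rho(b^-1) = [[5, -2], [-2, 1]]  ->  [[-1991465, 824902], [-4718568, 1954519]]
... * rho(a) = [[1, -2], [3, -5]]  ->  [[483241, -141580], [1144989, -335459]]
... * rho(b^-1) = [[5, -2], [-2, 1]]  ->  [[2699365, -1108062], [6395863, -2625437]]
... * rho(a^-1) = [[-5, 2], [-3, 1]]  ->  [[-10172639, 4290668], [-24103004, 10166289]]
... * rho(b^-1) = [[5, -2], [-2, 1]]  ->  [[-59444531, 24635946], [-140847598, 58372297]]
... * rho(a) = [[1, -2], [3, -5]]  ->  [[14463307, -4290668], [34269293, -10166289]]
... * rho(b) = [[1, 2], [2, 5]]  ->  [[5881971, 7473274], [13936715, 17707141]]
tr = 5881971 + 17707141 = 23589112

23589112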